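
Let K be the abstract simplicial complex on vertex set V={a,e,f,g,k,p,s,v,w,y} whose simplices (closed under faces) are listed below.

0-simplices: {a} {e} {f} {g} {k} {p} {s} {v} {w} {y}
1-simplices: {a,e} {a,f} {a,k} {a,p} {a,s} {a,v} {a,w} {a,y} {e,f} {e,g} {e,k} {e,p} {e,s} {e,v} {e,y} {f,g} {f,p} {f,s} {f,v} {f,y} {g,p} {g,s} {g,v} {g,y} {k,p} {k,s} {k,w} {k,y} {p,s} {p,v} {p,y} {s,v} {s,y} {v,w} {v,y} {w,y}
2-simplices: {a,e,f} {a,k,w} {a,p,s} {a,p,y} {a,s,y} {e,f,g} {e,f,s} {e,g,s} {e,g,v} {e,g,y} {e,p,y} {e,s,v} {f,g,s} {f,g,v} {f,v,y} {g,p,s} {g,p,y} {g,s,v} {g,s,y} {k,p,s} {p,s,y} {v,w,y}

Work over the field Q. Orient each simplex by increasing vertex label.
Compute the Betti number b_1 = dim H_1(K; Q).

n_0=10 n_1=36 n_2=22  [Q]
∂1: piv[ae,af,ak,ap,as,av,aw,ay,eg] rk=9  ker:ef,ek,ep,es,ev,ey,fg,fp,fs,fv,fy,gp,gs,gv,gy,kp,ks,kw,ky,ps,pv,py,sv,sy,vw,vy,wy
∂2: piv[aef,akw,aps,apy,asy,efg,efs,egs,egv,egy,epy,esv,fgv,fvy,gps,gpy,kps,vwy] rk=18  ker:fgs,gsv,gsy,psy
b_1=(36−9)−18=9

b_1=9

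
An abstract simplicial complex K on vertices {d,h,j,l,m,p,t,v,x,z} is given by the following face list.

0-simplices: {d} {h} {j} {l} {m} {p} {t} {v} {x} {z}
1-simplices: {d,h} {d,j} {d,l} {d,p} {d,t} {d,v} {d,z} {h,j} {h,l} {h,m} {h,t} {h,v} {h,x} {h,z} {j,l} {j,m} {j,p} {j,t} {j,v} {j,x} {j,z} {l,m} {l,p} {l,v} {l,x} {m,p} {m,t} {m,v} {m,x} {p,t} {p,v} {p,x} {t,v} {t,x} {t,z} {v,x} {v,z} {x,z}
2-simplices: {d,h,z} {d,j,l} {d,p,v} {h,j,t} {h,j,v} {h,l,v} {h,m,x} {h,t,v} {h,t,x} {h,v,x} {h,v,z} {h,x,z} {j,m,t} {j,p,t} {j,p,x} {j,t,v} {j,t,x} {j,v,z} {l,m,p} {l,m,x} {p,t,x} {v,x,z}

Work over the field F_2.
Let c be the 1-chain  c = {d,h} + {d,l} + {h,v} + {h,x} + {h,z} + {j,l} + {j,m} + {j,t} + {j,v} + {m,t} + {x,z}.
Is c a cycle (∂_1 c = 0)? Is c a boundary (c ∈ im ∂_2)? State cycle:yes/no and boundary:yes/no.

n_0=10 n_1=38 n_2=22  [Z2]
∂1: piv[dh,dj,dl,dp,dt,dv,dz,hm,hx] rk=9  ker:hj,hl,ht,hv,hz,jl,jm,jp,jt,jv,jx,jz,lm,lp,lv,lx,mp,mt,mv,mx,pt,pv,px,tv,tx,tz,vx,vz,xz
∂2: piv[dhz,djl,dpv,hjt,hjv,hlv,hmx,htv,htx,hvx,hvz,hxz,jmt,jpt,jpx,jtx,jvz,lmp,lmx] rk=19  ker:jtv,ptx,vxz
∂1c = 0
c vs im∂2: residual ≠ 0 ⇒ not boundary

cycle:yes boundary:no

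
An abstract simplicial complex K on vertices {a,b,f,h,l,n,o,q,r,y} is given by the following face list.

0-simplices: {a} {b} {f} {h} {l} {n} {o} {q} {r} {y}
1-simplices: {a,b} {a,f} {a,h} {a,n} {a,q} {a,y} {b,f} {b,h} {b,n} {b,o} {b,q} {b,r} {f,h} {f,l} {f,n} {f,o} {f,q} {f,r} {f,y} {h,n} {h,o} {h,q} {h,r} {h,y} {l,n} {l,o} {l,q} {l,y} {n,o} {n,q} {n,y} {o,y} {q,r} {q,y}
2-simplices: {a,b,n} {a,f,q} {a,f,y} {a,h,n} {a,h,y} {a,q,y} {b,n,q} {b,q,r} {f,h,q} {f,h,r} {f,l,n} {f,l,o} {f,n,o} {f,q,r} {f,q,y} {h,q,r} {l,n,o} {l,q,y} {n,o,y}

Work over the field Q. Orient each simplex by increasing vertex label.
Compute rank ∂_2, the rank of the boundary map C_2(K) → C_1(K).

n_0=10 n_1=34 n_2=19  [Q]
∂1: piv[ab,af,ah,an,aq,ay,bo,br,fl] rk=9  ker:bf,bh,bn,bq,fh,fn,fo,fq,fr,fy,hn,ho,hq,hr,hy,ln,lo,lq,ly,no,nq,ny,oy,qr,qy
∂2: piv[abn,afq,afy,ahn,ahy,aqy,bnq,bqr,fhq,fhr,fln,flo,fno,fqr,lqy,noy] rk=16  ker:fqy,hqr,lno
rk∂_2=16

rank∂_2=16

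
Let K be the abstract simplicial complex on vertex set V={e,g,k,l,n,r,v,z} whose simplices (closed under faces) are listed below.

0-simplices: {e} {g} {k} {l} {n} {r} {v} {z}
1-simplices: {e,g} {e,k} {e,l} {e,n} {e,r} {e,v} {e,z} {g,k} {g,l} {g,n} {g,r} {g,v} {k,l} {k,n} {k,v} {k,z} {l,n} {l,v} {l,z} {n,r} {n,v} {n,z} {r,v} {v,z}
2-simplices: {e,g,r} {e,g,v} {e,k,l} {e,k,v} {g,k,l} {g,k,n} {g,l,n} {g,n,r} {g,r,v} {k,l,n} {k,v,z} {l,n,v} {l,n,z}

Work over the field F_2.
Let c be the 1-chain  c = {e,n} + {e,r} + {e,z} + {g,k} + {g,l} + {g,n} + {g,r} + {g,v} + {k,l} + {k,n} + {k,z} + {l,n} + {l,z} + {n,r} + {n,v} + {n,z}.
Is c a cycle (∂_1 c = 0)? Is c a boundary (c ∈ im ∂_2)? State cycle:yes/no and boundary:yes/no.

n_0=8 n_1=24 n_2=13  [Z2]
∂1: piv[eg,ek,el,en,er,ev,ez] rk=7  ker:gk,gl,gn,gr,gv,kl,kn,kv,kz,ln,lv,lz,nr,nv,nz,rv,vz
∂2: piv[egr,egv,ekl,ekv,gkl,gkn,gln,gnr,grv,kvz,lnv,lnz] rk=12  ker:kln
∂1c = {e} + {g} + {n} + {r}

cycle:no boundary:no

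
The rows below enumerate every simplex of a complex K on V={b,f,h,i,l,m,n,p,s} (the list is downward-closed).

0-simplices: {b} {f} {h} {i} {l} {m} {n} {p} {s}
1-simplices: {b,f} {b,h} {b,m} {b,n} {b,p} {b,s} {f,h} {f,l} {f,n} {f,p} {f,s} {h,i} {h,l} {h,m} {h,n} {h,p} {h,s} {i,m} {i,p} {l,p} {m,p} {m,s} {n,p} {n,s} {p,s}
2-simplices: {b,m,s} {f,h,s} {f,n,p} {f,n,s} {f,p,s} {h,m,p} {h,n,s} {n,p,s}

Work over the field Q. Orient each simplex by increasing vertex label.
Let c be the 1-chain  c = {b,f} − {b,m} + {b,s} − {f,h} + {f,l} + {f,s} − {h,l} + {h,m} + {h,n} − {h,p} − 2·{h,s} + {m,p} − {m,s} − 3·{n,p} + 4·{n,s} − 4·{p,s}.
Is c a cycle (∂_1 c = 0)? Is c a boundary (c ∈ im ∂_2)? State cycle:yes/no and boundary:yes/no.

cycle:no boundary:no

n_0=9 n_1=25 n_2=8  [Q]
∂1: piv[bf,bh,bm,bn,bp,bs,fl,hi] rk=8  ker:fh,fn,fp,fs,hl,hm,hn,hp,hs,im,ip,lp,mp,ms,np,ns,ps
∂2: piv[bms,fhs,fnp,fns,fps,hmp,hns] rk=7  ker:nps
∂1c = −{b} + {h} + {p} − {s}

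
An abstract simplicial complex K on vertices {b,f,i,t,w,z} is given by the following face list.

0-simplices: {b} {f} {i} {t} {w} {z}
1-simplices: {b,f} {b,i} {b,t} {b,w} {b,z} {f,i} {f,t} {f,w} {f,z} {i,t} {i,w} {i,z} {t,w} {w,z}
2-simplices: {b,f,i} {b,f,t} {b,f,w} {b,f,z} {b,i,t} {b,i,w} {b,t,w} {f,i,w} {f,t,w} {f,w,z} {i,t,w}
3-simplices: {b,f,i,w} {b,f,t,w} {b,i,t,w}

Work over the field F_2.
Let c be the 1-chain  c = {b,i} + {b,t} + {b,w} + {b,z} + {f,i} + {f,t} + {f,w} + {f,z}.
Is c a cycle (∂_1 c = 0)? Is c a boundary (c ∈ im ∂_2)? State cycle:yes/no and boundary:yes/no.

n_0=6 n_1=14 n_2=11 n_3=3  [Z2]
∂1: piv[bf,bi,bt,bw,bz] rk=5  ker:fi,ft,fw,fz,it,iw,iz,tw,wz
∂2: piv[bfi,bft,bfw,bfz,bit,biw,btw,fwz] rk=8  ker:fiw,ftw,itw
∂3: piv[bfiw,bftw,bitw] rk=3
∂1c = 0
c vs im∂2: reduces to 0 ⇒ boundary

cycle:yes boundary:yes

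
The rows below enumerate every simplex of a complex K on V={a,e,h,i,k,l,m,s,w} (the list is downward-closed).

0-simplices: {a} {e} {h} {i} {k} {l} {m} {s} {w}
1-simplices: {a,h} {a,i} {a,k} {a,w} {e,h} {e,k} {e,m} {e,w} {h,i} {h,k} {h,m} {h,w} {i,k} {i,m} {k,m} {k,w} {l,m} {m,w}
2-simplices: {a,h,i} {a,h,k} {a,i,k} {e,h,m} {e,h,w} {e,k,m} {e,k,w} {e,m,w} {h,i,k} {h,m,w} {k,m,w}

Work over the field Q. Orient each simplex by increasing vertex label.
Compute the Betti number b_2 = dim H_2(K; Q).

b_2=3

n_0=9 n_1=18 n_2=11  [Q]
∂1: piv[ah,ai,ak,aw,eh,em,lm] rk=7  ker:ek,ew,hi,hk,hm,hw,ik,im,km,kw,mw
∂2: piv[ahi,ahk,aik,ehm,ehw,ekm,ekw,emw] rk=8  ker:hik,hmw,kmw
b_2=(11−8)−0=3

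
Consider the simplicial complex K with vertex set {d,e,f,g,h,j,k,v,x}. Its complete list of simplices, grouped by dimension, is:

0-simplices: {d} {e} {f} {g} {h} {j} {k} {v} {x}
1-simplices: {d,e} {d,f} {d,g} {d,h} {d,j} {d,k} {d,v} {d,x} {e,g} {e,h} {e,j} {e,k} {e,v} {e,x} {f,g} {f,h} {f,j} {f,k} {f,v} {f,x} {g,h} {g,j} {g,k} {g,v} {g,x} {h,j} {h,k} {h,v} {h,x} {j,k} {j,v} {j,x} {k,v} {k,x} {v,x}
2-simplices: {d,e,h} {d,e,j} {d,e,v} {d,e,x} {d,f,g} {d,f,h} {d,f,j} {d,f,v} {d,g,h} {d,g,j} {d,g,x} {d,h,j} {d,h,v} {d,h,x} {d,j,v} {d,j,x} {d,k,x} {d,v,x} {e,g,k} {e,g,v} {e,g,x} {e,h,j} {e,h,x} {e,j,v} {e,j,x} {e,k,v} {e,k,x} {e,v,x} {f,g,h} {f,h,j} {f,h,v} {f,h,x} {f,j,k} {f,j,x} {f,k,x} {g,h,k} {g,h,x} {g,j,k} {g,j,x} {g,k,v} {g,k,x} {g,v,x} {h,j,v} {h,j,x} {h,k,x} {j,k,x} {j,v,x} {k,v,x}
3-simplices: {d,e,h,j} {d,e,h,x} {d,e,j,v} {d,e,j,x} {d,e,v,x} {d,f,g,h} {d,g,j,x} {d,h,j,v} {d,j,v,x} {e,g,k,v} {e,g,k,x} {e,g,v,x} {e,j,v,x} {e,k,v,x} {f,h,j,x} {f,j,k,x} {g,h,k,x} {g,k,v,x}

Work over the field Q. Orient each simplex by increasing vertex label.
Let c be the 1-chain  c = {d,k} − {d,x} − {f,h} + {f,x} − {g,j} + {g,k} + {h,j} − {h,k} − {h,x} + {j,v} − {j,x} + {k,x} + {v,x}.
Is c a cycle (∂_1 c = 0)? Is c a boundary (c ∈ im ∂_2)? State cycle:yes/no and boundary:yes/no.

cycle:yes boundary:yes

n_0=9 n_1=35 n_2=48 n_3=18  [Q]
∂1: piv[de,df,dg,dh,dj,dk,dv,dx] rk=8  ker:eg,eh,ej,ek,ev,ex,fg,fh,fj,fk,fv,fx,gh,gj,gk,gv,gx,hj,hk,hv,hx,jk,jv,jx,kv,kx,vx
∂2: piv[deh,dej,dev,dex,dfg,dfh,dfj,dfv,dgh,dgj,dgx,dhj,dhv,dhx,djv,djx,dkx,dvx,egk,egv,egx,ekv,ekx,fhx,fjk,fkx,ghk] rk=27  ker:ehj,ehx,ejv,ejx,evx,fgh,fhj,fhv,fjx,ghx,gjk,gjx,gkv,gkx,gvx,hjv,hjx,hkx,jkx,jvx,kvx
∂3: piv[dehj,dehx,dejv,dejx,devx,dfgh,dgjx,dhjv,djvx,egkv,egkx,egvx,ekvx,fhjx,fjkx,ghkx] rk=16  ker:ejvx,gkvx
∂1c = 0
c vs im∂2: reduces to 0 ⇒ boundary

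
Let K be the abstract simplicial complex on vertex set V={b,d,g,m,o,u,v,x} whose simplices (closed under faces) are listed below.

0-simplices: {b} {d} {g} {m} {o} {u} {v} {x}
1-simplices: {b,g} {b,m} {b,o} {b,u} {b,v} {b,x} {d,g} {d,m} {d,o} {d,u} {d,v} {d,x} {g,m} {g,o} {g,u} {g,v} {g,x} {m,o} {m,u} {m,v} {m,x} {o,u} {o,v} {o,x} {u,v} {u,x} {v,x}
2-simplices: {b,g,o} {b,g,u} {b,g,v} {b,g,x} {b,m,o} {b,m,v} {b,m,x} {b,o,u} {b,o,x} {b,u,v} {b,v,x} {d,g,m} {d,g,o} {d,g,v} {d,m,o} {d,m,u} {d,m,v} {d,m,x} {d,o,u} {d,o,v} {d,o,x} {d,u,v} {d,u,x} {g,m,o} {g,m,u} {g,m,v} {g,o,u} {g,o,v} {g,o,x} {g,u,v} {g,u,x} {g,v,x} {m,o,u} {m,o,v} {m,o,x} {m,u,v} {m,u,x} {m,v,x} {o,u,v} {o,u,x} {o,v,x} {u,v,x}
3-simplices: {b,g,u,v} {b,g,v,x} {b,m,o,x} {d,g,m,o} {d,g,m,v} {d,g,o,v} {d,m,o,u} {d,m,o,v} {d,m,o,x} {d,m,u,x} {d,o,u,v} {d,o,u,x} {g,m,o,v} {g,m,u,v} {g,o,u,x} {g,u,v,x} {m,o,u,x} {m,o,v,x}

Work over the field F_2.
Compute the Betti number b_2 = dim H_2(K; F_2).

b_2=6

n_0=8 n_1=27 n_2=42 n_3=18  [Z2]
∂1: piv[bg,bm,bo,bu,bv,bx,dg] rk=7  ker:dm,do,du,dv,dx,gm,go,gu,gv,gx,mo,mu,mv,mx,ou,ov,ox,uv,ux,vx
∂2: piv[bgo,bgu,bgv,bgx,bmo,bmv,bmx,bou,box,buv,bvx,dgm,dgo,dgv,dmo,dmu,dmx,dou,dov,dux] rk=20  ker:dmv,dox,duv,gmo,gmu,gmv,gou,gov,gox,guv,gux,gvx,mou,mov,mox,muv,mux,mvx,ouv,oux,ovx,uvx
∂3: piv[bguv,bgvx,bmox,dgmo,dgmv,dgov,dmou,dmov,dmox,dmux,douv,doux,gmuv,goux,guvx,movx] rk=16  ker:gmov,moux
b_2=(42−20)−16=6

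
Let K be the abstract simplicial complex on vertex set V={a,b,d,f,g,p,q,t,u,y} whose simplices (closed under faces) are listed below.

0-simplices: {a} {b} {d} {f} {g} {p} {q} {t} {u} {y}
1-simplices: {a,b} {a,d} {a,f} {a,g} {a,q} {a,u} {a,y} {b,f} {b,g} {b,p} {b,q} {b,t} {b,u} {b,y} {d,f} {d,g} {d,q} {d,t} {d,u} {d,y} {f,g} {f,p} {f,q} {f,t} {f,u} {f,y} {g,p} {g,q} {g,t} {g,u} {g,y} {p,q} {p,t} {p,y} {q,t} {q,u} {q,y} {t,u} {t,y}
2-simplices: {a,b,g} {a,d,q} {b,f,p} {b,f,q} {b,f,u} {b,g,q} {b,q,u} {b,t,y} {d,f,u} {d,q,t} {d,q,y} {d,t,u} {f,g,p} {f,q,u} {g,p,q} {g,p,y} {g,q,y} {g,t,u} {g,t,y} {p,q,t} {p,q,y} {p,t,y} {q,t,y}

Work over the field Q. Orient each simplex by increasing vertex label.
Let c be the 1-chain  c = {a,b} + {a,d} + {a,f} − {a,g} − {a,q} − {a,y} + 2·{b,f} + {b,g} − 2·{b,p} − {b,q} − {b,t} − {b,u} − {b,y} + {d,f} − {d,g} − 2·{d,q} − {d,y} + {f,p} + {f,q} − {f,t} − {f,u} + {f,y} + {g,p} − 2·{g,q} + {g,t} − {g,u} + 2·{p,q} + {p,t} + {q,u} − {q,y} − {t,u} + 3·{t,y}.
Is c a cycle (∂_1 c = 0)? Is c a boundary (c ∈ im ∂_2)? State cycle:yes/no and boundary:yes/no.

n_0=10 n_1=39 n_2=23  [Q]
∂1: piv[ab,ad,af,ag,aq,au,ay,bp,bt] rk=9  ker:bf,bg,bq,bu,by,df,dg,dq,dt,du,dy,fg,fp,fq,ft,fu,fy,gp,gq,gt,gu,gy,pq,pt,py,qt,qu,qy,tu,ty
∂2: piv[abg,adq,bfp,bfq,bfu,bgq,bqu,bty,dfu,dqt,dqy,dtu,fgp,gpq,gpy,gqy,gtu,gty,pqt,pty] rk=20  ker:fqu,pqy,qty
∂1c = 4·{b} + 4·{d} + 3·{f} − 3·{p} − 3·{q} − 2·{t} − 3·{u}

cycle:no boundary:no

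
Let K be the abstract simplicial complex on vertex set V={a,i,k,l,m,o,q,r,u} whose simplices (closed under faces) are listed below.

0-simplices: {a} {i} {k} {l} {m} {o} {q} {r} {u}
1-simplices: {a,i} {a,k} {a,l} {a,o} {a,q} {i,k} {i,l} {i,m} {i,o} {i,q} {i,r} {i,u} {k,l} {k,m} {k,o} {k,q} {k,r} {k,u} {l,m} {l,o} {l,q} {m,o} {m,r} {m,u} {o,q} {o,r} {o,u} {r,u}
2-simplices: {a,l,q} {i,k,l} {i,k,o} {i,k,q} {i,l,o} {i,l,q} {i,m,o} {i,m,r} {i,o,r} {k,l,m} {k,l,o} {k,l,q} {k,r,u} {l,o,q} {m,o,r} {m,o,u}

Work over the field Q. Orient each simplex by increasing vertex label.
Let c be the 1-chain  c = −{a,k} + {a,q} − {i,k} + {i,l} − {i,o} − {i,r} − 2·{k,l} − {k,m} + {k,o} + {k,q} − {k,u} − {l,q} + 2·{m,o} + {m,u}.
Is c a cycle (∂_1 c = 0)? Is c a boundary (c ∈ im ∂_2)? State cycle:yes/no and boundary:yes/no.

n_0=9 n_1=28 n_2=16  [Q]
∂1: piv[ai,ak,al,ao,aq,im,ir,iu] rk=8  ker:ik,il,io,iq,kl,km,ko,kq,kr,ku,lm,lo,lq,mo,mr,mu,oq,or,ou,ru
∂2: piv[alq,ikl,iko,ikq,ilo,ilq,imo,imr,ior,klm,kru,loq,mou] rk=13  ker:klo,klq,mor
∂1c = 2·{i} − 4·{m} + 2·{o} + {q} − {r}

cycle:no boundary:no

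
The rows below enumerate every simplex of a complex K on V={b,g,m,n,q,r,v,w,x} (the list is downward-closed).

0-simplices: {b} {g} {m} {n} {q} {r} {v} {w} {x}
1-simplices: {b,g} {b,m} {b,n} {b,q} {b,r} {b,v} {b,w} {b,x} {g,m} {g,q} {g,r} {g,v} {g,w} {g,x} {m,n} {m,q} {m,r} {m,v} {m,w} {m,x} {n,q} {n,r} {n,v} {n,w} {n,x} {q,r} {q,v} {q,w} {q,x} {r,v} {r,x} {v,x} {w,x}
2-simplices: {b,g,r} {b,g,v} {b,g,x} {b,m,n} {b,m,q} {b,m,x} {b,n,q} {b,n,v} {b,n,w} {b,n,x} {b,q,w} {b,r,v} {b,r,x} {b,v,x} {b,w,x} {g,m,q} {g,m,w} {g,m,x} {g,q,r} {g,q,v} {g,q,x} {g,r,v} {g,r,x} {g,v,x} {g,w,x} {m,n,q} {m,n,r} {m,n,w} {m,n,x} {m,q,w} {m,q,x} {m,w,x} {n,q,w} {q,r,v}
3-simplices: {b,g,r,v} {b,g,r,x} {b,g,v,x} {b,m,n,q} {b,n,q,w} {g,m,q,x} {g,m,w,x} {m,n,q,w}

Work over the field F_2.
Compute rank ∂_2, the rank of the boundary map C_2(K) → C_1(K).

n_0=9 n_1=33 n_2=34 n_3=8  [Z2]
∂1: piv[bg,bm,bn,bq,br,bv,bw,bx] rk=8  ker:gm,gq,gr,gv,gw,gx,mn,mq,mr,mv,mw,mx,nq,nr,nv,nw,nx,qr,qv,qw,qx,rv,rx,vx,wx
∂2: piv[bgr,bgv,bgx,bmn,bmq,bmx,bnq,bnv,bnw,bnx,bqw,brv,brx,bvx,bwx,gmq,gmw,gmx,gqr,gqv,gqx,gwx,mnr] rk=23  ker:grv,grx,gvx,mnq,mnw,mnx,mqw,mqx,mwx,nqw,qrv
∂3: piv[bgrv,bgrx,bgvx,bmnq,bnqw,gmqx,gmwx,mnqw] rk=8
rk∂_2=23

rank∂_2=23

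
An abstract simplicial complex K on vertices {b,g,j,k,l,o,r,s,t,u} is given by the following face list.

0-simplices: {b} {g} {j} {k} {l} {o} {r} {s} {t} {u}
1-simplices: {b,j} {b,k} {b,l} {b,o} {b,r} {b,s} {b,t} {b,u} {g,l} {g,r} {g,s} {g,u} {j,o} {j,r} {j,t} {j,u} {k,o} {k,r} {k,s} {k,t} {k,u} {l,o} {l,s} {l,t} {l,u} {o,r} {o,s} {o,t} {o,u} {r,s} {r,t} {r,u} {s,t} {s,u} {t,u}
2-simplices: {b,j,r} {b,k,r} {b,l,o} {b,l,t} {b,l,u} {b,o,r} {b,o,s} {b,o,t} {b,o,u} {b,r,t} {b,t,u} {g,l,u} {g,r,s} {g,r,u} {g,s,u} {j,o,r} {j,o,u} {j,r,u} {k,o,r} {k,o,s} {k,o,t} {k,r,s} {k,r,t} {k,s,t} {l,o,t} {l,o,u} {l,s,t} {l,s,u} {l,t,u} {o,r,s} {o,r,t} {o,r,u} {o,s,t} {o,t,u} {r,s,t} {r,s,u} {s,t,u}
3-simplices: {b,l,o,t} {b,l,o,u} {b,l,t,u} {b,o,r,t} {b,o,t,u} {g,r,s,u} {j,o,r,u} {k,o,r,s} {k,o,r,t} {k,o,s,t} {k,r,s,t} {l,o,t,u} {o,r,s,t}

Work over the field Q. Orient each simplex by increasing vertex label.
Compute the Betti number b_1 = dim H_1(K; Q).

b_1=2

n_0=10 n_1=35 n_2=37 n_3=13  [Q]
∂1: piv[bj,bk,bl,bo,br,bs,bt,bu,gl] rk=9  ker:gr,gs,gu,jo,jr,jt,ju,ko,kr,ks,kt,ku,lo,ls,lt,lu,or,os,ot,ou,rs,rt,ru,st,su,tu
∂2: piv[bjr,bkr,blo,blt,blu,bor,bos,bot,bou,brt,btu,glu,grs,gru,gsu,jor,jou,jru,kor,kos,kot,krs,kst,lst] rk=24  ker:krt,lot,lou,lsu,ltu,ors,ort,oru,ost,otu,rst,rsu,stu
∂3: piv[blot,blou,bltu,bort,botu,grsu,joru,kors,kort,kost,krst] rk=11  ker:lotu,orst
b_1=(35−9)−24=2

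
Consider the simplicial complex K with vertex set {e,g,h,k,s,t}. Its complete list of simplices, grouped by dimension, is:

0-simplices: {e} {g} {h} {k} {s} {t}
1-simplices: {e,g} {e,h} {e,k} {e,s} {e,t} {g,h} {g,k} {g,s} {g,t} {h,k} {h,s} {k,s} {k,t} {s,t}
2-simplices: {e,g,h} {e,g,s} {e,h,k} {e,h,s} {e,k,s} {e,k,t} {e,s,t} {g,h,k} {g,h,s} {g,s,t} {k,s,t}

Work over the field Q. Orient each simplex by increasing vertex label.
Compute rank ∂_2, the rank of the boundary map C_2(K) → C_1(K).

n_0=6 n_1=14 n_2=11  [Q]
∂1: piv[eg,eh,ek,es,et] rk=5  ker:gh,gk,gs,gt,hk,hs,ks,kt,st
∂2: piv[egh,egs,ehk,ehs,eks,ekt,est,ghk,gst] rk=9  ker:ghs,kst
rk∂_2=9

rank∂_2=9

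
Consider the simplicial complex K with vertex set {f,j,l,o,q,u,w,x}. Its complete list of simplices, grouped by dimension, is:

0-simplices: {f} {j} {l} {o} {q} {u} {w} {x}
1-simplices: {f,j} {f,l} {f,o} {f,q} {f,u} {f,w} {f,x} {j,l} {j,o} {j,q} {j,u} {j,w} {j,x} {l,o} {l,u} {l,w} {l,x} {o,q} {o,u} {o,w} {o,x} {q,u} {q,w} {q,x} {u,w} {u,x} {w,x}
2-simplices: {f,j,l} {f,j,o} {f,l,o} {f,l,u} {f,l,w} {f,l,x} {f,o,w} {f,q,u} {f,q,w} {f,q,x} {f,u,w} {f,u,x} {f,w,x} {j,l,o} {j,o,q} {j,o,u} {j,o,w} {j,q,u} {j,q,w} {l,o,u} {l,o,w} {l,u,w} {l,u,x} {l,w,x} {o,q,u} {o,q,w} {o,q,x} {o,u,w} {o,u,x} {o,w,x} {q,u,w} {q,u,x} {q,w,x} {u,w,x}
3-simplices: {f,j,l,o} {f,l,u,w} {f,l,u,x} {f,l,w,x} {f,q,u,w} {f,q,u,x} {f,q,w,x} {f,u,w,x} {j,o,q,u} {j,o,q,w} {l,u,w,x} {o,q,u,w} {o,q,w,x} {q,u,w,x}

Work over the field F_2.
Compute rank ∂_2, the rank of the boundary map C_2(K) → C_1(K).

n_0=8 n_1=27 n_2=34 n_3=14  [Z2]
∂1: piv[fj,fl,fo,fq,fu,fw,fx] rk=7  ker:jl,jo,jq,ju,jw,jx,lo,lu,lw,lx,oq,ou,ow,ox,qu,qw,qx,uw,ux,wx
∂2: piv[fjl,fjo,flo,flu,flw,flx,fow,fqu,fqw,fqx,fuw,fux,fwx,joq,jou,jow,jqu,jqw,oqx] rk=19  ker:jlo,lou,low,luw,lux,lwx,oqu,oqw,ouw,oux,owx,quw,qux,qwx,uwx
∂3: piv[fjlo,fluw,flux,flwx,fquw,fqux,fqwx,fuwx,joqu,joqw,oquw,oqwx] rk=12  ker:luwx,quwx
rk∂_2=19

rank∂_2=19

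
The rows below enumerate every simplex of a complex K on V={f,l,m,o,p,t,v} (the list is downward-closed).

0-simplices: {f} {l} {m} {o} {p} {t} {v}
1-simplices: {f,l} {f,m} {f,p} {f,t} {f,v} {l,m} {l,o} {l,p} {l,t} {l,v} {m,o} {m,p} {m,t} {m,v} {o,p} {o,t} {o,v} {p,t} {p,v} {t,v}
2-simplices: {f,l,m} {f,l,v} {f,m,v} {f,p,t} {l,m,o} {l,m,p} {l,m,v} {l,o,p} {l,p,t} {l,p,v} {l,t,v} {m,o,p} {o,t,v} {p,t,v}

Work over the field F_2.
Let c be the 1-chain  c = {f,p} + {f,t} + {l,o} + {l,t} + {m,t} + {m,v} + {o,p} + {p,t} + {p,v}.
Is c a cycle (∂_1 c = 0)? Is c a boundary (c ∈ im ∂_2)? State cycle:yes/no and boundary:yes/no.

n_0=7 n_1=20 n_2=14  [Z2]
∂1: piv[fl,fm,fp,ft,fv,lo] rk=6  ker:lm,lp,lt,lv,mo,mp,mt,mv,op,ot,ov,pt,pv,tv
∂2: piv[flm,flv,fmv,fpt,lmo,lmp,lop,lpt,lpv,ltv,otv] rk=11  ker:lmv,mop,ptv
∂1c = 0
c vs im∂2: residual ≠ 0 ⇒ not boundary

cycle:yes boundary:no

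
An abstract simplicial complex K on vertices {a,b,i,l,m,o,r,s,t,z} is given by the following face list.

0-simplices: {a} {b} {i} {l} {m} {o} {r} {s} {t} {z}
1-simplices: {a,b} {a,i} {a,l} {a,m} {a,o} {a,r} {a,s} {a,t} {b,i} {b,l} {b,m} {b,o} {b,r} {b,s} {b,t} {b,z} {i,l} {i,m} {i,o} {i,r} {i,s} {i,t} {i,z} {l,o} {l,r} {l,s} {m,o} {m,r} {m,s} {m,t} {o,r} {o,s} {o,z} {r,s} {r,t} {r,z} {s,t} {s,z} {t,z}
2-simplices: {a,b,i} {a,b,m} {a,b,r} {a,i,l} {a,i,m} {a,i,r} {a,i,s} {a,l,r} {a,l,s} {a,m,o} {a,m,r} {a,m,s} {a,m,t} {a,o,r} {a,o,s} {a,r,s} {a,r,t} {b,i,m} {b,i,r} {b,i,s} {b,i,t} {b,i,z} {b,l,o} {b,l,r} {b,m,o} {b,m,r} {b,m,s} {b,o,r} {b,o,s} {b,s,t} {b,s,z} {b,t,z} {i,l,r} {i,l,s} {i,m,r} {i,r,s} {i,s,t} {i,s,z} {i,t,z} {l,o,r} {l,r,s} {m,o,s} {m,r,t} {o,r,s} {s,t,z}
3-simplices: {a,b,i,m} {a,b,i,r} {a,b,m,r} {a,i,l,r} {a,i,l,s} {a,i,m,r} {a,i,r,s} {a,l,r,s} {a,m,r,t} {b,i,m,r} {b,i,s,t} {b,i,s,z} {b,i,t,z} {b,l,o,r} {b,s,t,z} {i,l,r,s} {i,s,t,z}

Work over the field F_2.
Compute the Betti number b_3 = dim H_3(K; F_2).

n_0=10 n_1=39 n_2=45 n_3=17  [Z2]
∂1: piv[ab,ai,al,am,ao,ar,as,at,bz] rk=9  ker:bi,bl,bm,bo,br,bs,bt,il,im,io,ir,is,it,iz,lo,lr,ls,mo,mr,ms,mt,or,os,oz,rs,rt,rz,st,sz,tz
∂2: piv[abi,abm,abr,ail,aim,air,ais,alr,als,amo,amr,ams,amt,aor,aos,ars,art,bis,bit,biz,blo,blr,bmo,bst,bsz,btz] rk=26  ker:bim,bir,bmr,bms,bor,bos,ilr,ils,imr,irs,ist,isz,itz,lor,lrs,mos,mrt,ors,stz
∂3: piv[abim,abir,abmr,ailr,ails,aimr,airs,alrs,amrt,bist,bisz,bitz,blor,bstz] rk=14  ker:bimr,ilrs,istz
b_3=(17−14)−0=3

b_3=3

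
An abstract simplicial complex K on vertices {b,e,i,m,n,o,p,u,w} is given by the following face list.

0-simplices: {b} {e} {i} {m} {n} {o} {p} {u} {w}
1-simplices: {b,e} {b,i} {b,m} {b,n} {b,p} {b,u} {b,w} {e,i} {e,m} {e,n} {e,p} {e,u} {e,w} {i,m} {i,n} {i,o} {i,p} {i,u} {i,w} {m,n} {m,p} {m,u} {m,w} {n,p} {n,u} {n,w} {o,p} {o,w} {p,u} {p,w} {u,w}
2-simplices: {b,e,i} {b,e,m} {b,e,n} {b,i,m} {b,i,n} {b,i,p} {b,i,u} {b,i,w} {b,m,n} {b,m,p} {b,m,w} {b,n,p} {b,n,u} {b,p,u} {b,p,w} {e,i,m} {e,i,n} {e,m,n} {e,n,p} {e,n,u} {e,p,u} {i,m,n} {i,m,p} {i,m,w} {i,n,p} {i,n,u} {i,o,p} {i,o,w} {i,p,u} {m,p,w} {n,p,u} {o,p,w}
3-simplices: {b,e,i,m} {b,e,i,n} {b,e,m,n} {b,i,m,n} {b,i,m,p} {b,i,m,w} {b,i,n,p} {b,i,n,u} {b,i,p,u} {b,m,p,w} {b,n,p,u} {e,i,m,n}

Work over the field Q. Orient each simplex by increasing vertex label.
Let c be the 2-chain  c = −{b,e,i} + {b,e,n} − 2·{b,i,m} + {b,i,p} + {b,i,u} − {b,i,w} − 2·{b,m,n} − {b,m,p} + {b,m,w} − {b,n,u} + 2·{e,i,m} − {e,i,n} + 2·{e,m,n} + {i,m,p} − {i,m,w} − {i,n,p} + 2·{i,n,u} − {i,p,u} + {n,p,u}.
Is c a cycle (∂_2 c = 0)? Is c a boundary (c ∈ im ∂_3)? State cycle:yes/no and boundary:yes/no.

cycle:yes boundary:yes

n_0=9 n_1=31 n_2=32 n_3=12  [Q]
∂1: piv[be,bi,bm,bn,bp,bu,bw,io] rk=8  ker:ei,em,en,ep,eu,ew,im,in,ip,iu,iw,mn,mp,mu,mw,np,nu,nw,op,ow,pu,pw,uw
∂2: piv[bei,bem,ben,bim,bin,bip,biu,biw,bmn,bmp,bmw,bnp,bnu,bpu,bpw,enp,enu,iop,iow] rk=19  ker:eim,ein,emn,epu,imn,imp,imw,inp,inu,ipu,mpw,npu,opw
∂3: piv[beim,bein,bemn,bimn,bimp,bimw,binp,binu,bipu,bmpw,bnpu] rk=11  ker:eimn
∂2c = 0
c vs im∂3: reduces to 0 ⇒ boundary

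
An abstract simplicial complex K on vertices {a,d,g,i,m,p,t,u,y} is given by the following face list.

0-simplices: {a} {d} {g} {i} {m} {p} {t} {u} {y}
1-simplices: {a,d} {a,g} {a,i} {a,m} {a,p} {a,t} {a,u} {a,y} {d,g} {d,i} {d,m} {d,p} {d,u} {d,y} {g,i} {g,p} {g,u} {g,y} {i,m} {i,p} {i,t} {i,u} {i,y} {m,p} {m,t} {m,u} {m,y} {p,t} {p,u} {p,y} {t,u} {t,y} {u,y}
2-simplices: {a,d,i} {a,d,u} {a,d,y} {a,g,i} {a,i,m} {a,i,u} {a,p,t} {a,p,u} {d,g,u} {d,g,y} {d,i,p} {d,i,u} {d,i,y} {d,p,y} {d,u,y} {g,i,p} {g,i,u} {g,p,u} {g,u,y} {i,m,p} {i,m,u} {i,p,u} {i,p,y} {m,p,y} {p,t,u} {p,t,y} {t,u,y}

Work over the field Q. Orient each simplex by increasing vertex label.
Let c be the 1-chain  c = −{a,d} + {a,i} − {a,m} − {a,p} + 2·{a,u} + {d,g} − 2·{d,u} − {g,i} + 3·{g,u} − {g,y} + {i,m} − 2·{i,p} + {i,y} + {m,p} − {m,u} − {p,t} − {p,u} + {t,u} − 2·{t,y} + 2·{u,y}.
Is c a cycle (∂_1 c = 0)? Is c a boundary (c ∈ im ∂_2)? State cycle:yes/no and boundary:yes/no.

cycle:yes boundary:yes

n_0=9 n_1=33 n_2=27  [Q]
∂1: piv[ad,ag,ai,am,ap,at,au,ay] rk=8  ker:dg,di,dm,dp,du,dy,gi,gp,gu,gy,im,ip,it,iu,iy,mp,mt,mu,my,pt,pu,py,tu,ty,uy
∂2: piv[adi,adu,ady,agi,aim,aiu,apt,apu,dgu,dgy,dip,diy,dpy,duy,gip,giu,gpu,imp,imu,mpy,ptu,pty] rk=22  ker:diu,guy,ipu,ipy,tuy
∂1c = 0
c vs im∂2: reduces to 0 ⇒ boundary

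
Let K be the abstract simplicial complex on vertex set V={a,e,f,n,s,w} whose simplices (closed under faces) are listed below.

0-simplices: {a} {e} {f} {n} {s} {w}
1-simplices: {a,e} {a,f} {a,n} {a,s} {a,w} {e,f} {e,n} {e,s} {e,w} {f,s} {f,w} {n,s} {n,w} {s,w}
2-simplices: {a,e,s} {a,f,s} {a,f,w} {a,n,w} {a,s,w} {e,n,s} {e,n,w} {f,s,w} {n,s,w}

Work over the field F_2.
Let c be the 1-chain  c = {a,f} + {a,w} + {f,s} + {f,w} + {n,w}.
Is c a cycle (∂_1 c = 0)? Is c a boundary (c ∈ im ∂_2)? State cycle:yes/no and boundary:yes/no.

cycle:no boundary:no

n_0=6 n_1=14 n_2=9  [Z2]
∂1: piv[ae,af,an,as,aw] rk=5  ker:ef,en,es,ew,fs,fw,ns,nw,sw
∂2: piv[aes,afs,afw,anw,asw,ens,enw,nsw] rk=8  ker:fsw
∂1c = {f} + {n} + {s} + {w}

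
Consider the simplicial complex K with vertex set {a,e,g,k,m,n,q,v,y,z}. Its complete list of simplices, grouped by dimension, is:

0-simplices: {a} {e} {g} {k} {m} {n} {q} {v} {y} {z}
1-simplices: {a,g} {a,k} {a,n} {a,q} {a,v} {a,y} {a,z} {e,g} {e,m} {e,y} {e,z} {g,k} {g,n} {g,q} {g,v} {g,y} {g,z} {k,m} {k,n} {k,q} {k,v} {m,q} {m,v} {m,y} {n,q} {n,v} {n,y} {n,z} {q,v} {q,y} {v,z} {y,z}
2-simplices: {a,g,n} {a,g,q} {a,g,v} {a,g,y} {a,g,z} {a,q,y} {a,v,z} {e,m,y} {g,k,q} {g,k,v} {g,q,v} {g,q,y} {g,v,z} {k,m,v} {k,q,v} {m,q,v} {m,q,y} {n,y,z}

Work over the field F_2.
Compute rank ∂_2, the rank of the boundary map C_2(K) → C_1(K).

n_0=10 n_1=32 n_2=18  [Z2]
∂1: piv[ag,ak,an,aq,av,ay,az,eg,em] rk=9  ker:ey,ez,gk,gn,gq,gv,gy,gz,km,kn,kq,kv,mq,mv,my,nq,nv,ny,nz,qv,qy,vz,yz
∂2: piv[agn,agq,agv,agy,agz,aqy,avz,emy,gkq,gkv,gqv,kmv,mqv,mqy,nyz] rk=15  ker:gqy,gvz,kqv
rk∂_2=15

rank∂_2=15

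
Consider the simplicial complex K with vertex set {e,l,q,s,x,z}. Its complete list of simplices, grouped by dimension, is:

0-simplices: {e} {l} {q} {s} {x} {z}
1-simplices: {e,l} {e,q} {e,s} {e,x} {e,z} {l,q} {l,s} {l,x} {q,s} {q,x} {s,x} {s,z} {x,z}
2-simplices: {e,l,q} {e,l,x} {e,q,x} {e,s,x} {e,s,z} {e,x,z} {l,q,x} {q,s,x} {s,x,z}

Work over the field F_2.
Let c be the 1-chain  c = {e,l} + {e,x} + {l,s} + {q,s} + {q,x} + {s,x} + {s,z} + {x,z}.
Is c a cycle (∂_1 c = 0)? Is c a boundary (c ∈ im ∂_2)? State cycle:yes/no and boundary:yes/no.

n_0=6 n_1=13 n_2=9  [Z2]
∂1: piv[el,eq,es,ex,ez] rk=5  ker:lq,ls,lx,qs,qx,sx,sz,xz
∂2: piv[elq,elx,eqx,esx,esz,exz,qsx] rk=7  ker:lqx,sxz
∂1c = 0
c vs im∂2: residual ≠ 0 ⇒ not boundary

cycle:yes boundary:no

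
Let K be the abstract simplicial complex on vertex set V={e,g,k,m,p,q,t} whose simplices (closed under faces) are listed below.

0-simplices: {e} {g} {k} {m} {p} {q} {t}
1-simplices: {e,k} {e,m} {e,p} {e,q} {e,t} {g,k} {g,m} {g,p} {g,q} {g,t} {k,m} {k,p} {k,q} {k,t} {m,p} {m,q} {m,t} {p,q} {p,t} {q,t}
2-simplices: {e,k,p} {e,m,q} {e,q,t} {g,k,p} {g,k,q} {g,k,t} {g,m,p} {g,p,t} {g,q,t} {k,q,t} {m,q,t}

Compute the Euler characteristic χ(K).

χ(K)=-2

n_0=7 n_1=20 n_2=11
χ=+7−20+11=-2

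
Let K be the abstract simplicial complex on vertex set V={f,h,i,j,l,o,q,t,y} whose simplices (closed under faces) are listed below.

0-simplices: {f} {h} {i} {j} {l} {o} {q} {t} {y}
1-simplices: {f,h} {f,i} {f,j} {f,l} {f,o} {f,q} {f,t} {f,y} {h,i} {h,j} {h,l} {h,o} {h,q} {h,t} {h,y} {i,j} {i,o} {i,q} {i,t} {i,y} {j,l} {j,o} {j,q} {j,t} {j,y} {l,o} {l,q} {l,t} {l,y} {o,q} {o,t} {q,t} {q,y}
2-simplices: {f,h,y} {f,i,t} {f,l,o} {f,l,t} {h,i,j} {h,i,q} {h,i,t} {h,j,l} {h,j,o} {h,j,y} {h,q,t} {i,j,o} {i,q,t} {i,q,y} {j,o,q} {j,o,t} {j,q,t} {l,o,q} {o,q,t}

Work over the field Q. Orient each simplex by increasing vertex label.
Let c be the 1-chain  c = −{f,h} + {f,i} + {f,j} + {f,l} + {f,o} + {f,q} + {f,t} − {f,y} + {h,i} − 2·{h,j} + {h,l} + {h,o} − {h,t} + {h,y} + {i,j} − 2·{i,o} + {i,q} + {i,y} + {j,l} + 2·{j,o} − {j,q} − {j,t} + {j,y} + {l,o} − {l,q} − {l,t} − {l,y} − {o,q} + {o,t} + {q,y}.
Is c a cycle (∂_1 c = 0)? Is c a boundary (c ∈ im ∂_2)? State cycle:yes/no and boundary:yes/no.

cycle:no boundary:no

n_0=9 n_1=33 n_2=19  [Q]
∂1: piv[fh,fi,fj,fl,fo,fq,ft,fy] rk=8  ker:hi,hj,hl,ho,hq,ht,hy,ij,io,iq,it,iy,jl,jo,jq,jt,jy,lo,lq,lt,ly,oq,ot,qt,qy
∂2: piv[fhy,fit,flo,flt,hij,hiq,hit,hjl,hjo,hjy,hqt,ijo,iqy,joq,jot,jqt,loq] rk=17  ker:iqt,oqt
∂1c = −4·{f} − 2·{h} + {i} − 2·{j} + 5·{l} + 3·{o} − 2·{q} − {t} + 2·{y}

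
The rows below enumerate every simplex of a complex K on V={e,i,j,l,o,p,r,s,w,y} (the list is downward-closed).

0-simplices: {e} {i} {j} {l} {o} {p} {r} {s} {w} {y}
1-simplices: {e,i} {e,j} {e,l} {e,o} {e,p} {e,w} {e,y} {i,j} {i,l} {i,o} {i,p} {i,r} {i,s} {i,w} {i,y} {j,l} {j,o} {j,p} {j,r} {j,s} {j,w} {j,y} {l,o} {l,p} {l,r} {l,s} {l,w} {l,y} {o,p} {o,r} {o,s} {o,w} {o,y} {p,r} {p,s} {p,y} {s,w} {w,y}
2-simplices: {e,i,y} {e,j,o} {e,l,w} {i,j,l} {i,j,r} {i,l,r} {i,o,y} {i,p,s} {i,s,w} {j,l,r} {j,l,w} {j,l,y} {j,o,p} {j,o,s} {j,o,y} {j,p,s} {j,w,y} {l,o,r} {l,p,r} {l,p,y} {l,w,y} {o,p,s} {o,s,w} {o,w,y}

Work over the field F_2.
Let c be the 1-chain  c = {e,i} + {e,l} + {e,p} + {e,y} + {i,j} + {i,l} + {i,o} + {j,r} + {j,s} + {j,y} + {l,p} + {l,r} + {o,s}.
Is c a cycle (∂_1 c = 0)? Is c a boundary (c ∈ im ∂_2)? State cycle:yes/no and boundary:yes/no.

n_0=10 n_1=38 n_2=24  [Z2]
∂1: piv[ei,ej,el,eo,ep,ew,ey,ir,is] rk=9  ker:ij,il,io,ip,iw,iy,jl,jo,jp,jr,js,jw,jy,lo,lp,lr,ls,lw,ly,op,or,os,ow,oy,pr,ps,py,sw,wy
∂2: piv[eiy,ejo,elw,ijl,ijr,ilr,ioy,ips,isw,jlw,jly,jop,jos,joy,jps,jwy,lor,lpr,lpy,osw,owy] rk=21  ker:jlr,lwy,ops
∂1c = 0
c vs im∂2: residual ≠ 0 ⇒ not boundary

cycle:yes boundary:no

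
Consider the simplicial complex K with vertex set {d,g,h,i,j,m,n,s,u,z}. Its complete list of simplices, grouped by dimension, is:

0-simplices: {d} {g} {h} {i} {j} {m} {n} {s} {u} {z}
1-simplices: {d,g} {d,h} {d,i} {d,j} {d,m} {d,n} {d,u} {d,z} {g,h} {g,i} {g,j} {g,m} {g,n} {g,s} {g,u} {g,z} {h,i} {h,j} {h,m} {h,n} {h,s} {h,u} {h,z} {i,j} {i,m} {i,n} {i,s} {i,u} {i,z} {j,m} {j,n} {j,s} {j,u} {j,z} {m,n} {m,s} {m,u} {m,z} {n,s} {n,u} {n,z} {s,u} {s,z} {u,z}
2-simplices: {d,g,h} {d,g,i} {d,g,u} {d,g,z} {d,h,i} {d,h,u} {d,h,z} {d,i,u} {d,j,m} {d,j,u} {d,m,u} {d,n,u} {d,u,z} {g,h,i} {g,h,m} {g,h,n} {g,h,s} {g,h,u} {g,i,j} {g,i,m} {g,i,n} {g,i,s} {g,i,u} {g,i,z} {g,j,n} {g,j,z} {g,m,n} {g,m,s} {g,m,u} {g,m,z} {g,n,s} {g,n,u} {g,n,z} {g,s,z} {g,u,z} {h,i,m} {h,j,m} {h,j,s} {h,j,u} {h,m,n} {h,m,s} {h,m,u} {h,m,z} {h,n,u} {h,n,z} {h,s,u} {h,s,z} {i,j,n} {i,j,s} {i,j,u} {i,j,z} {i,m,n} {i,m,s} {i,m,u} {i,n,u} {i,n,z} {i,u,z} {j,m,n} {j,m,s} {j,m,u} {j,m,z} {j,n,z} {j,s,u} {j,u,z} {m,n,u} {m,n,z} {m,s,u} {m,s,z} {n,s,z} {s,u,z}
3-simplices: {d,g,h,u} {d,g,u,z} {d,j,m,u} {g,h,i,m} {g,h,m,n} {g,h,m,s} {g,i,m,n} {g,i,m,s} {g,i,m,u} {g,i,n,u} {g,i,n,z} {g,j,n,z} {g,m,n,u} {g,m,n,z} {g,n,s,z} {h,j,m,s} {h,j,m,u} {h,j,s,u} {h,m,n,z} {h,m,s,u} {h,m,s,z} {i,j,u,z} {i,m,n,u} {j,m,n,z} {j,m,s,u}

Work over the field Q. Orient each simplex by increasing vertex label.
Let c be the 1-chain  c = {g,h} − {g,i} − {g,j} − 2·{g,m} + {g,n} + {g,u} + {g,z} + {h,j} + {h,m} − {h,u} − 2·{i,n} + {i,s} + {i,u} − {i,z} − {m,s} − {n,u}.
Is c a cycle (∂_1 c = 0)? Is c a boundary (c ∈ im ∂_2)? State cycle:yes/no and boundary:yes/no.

cycle:yes boundary:yes

n_0=10 n_1=44 n_2=70 n_3=25  [Q]
∂1: piv[dg,dh,di,dj,dm,dn,du,dz,gs] rk=9  ker:gh,gi,gj,gm,gn,gu,gz,hi,hj,hm,hn,hs,hu,hz,ij,im,in,is,iu,iz,jm,jn,js,ju,jz,mn,ms,mu,mz,ns,nu,nz,su,sz,uz
∂2: piv[dgh,dgi,dgu,dgz,dhi,dhu,dhz,diu,djm,dju,dmu,dnu,duz,ghm,ghn,ghs,gij,gim,gin,gis,giz,gjn,gjz,gmn,gms,gmu,gmz,gns,gnu,gnz,gsz,hjm,hjs,hsu,ijs] rk=35  ker:ghi,ghu,giu,guz,him,hju,hmn,hms,hmu,hmz,hnu,hnz,hsz,ijn,iju,ijz,imn,ims,imu,inu,inz,iuz,jmn,jms,jmu,jmz,jnz,jsu,juz,mnu,mnz,msu,msz,nsz,suz
∂3: piv[dghu,dguz,djmu,ghim,ghmn,ghms,gimn,gims,gimu,ginu,ginz,gjnz,gmnu,gmnz,gnsz,hjms,hjmu,hjsu,hmnz,hmsu,hmsz,ijuz,jmnz] rk=23  ker:imnu,jmsu
∂1c = 0
c vs im∂2: reduces to 0 ⇒ boundary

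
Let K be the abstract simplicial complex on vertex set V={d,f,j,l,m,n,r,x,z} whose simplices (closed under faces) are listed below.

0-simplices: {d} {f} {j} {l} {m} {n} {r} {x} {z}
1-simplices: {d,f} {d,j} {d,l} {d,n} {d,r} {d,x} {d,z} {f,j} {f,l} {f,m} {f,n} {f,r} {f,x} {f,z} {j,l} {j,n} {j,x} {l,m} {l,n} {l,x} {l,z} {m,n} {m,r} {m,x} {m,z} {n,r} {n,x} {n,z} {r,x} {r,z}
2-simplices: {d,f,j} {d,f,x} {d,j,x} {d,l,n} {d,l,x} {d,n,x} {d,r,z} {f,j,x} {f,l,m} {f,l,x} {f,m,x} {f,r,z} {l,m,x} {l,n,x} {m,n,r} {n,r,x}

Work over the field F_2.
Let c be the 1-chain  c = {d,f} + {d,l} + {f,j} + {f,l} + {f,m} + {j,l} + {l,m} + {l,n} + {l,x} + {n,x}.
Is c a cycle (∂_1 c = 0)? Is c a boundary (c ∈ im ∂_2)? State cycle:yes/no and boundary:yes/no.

cycle:yes boundary:no

n_0=9 n_1=30 n_2=16  [Z2]
∂1: piv[df,dj,dl,dn,dr,dx,dz,fm] rk=8  ker:fj,fl,fn,fr,fx,fz,jl,jn,jx,lm,ln,lx,lz,mn,mr,mx,mz,nr,nx,nz,rx,rz
∂2: piv[dfj,dfx,djx,dln,dlx,dnx,drz,flm,flx,fmx,frz,mnr,nrx] rk=13  ker:fjx,lmx,lnx
∂1c = 0
c vs im∂2: residual ≠ 0 ⇒ not boundary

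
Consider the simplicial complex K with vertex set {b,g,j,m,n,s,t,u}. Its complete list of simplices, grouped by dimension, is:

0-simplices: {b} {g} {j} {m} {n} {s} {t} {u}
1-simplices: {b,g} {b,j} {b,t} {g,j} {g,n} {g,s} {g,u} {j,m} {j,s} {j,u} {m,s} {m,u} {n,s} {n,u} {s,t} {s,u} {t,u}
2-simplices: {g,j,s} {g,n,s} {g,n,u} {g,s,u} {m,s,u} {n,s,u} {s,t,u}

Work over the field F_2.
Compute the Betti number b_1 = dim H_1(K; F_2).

b_1=4

n_0=8 n_1=17 n_2=7  [Z2]
∂1: piv[bg,bj,bt,gn,gs,gu,jm] rk=7  ker:gj,js,ju,ms,mu,ns,nu,st,su,tu
∂2: piv[gjs,gns,gnu,gsu,msu,stu] rk=6  ker:nsu
b_1=(17−7)−6=4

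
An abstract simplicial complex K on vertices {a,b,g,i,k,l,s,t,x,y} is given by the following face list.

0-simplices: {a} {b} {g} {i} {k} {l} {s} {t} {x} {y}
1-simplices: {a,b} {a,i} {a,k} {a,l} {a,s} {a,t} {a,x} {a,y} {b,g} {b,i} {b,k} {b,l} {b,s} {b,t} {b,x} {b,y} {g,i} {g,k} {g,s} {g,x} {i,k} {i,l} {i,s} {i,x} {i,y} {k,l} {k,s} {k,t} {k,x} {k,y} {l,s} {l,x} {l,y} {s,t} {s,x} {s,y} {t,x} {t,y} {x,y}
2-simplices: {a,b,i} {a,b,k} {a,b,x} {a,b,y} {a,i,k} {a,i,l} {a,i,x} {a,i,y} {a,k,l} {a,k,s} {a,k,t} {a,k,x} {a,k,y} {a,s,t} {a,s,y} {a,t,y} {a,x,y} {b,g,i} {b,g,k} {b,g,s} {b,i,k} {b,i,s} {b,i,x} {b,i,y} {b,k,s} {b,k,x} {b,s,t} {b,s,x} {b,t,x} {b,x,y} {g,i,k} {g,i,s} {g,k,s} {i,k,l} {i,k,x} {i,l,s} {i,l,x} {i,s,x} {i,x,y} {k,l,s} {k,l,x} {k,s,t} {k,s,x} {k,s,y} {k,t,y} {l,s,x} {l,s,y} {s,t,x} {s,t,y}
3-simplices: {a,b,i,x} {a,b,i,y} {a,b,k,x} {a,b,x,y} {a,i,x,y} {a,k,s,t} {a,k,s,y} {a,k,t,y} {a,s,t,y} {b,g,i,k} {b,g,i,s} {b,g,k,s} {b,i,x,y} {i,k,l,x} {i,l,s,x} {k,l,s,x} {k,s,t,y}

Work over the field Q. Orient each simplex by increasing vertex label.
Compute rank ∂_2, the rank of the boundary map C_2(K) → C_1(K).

n_0=10 n_1=39 n_2=49 n_3=17  [Q]
∂1: piv[ab,ai,ak,al,as,at,ax,ay,bg] rk=9  ker:bi,bk,bl,bs,bt,bx,by,gi,gk,gs,gx,ik,il,is,ix,iy,kl,ks,kt,kx,ky,ls,lx,ly,st,sx,sy,tx,ty,xy
∂2: piv[abi,abk,abx,aby,aik,ail,aix,aiy,akl,aks,akt,akx,aky,ast,asy,aty,axy,bgi,bgk,bgs,bis,bks,bst,bsx,btx,ils,ilx,lsy] rk=28  ker:bik,bix,biy,bkx,bxy,gik,gis,gks,ikl,ikx,isx,ixy,kls,klx,kst,ksx,ksy,kty,lsx,stx,sty
∂3: piv[abix,abiy,abkx,abxy,aixy,akst,aksy,akty,asty,bgik,bgis,bgks,iklx,ilsx,klsx] rk=15  ker:bixy,ksty
rk∂_2=28

rank∂_2=28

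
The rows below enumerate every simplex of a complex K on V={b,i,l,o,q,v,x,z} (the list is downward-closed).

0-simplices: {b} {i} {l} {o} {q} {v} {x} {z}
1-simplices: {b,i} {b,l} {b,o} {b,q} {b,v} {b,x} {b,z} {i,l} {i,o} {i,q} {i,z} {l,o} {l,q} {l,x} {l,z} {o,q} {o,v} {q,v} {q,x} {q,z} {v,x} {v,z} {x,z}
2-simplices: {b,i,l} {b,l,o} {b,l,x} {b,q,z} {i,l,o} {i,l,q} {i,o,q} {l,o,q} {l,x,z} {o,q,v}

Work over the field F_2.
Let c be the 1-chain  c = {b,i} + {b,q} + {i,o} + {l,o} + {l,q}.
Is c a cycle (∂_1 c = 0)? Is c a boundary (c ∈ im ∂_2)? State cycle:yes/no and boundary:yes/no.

n_0=8 n_1=23 n_2=10  [Z2]
∂1: piv[bi,bl,bo,bq,bv,bx,bz] rk=7  ker:il,io,iq,iz,lo,lq,lx,lz,oq,ov,qv,qx,qz,vx,vz,xz
∂2: piv[bil,blo,blx,bqz,ilo,ilq,ioq,lxz,oqv] rk=9  ker:loq
∂1c = 0
c vs im∂2: residual ≠ 0 ⇒ not boundary

cycle:yes boundary:no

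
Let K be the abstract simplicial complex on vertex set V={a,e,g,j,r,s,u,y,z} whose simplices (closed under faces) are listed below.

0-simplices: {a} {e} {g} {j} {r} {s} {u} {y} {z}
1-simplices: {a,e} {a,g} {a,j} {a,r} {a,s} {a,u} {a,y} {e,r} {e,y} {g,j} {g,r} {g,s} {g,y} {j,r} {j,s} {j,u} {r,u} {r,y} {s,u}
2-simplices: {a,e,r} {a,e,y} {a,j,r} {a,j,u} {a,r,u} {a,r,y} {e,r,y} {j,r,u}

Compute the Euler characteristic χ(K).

χ(K)=-2

n_0=9 n_1=19 n_2=8
χ=+9−19+8=-2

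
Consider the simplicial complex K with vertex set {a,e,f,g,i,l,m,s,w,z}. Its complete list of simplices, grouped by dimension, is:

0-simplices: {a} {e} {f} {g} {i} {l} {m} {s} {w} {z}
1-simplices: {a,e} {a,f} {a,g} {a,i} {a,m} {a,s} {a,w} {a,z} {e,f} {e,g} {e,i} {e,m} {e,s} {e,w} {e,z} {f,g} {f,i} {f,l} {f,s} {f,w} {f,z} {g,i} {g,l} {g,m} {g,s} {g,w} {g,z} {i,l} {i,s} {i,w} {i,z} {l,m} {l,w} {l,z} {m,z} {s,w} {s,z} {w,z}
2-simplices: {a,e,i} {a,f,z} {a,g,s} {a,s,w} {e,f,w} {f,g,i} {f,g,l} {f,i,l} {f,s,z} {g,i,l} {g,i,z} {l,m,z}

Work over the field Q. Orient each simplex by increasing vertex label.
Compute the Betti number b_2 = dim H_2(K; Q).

b_2=1

n_0=10 n_1=38 n_2=12  [Q]
∂1: piv[ae,af,ag,ai,am,as,aw,az,fl] rk=9  ker:ef,eg,ei,em,es,ew,ez,fg,fi,fs,fw,fz,gi,gl,gm,gs,gw,gz,il,is,iw,iz,lm,lw,lz,mz,sw,sz,wz
∂2: piv[aei,afz,ags,asw,efw,fgi,fgl,fil,fsz,giz,lmz] rk=11  ker:gil
b_2=(12−11)−0=1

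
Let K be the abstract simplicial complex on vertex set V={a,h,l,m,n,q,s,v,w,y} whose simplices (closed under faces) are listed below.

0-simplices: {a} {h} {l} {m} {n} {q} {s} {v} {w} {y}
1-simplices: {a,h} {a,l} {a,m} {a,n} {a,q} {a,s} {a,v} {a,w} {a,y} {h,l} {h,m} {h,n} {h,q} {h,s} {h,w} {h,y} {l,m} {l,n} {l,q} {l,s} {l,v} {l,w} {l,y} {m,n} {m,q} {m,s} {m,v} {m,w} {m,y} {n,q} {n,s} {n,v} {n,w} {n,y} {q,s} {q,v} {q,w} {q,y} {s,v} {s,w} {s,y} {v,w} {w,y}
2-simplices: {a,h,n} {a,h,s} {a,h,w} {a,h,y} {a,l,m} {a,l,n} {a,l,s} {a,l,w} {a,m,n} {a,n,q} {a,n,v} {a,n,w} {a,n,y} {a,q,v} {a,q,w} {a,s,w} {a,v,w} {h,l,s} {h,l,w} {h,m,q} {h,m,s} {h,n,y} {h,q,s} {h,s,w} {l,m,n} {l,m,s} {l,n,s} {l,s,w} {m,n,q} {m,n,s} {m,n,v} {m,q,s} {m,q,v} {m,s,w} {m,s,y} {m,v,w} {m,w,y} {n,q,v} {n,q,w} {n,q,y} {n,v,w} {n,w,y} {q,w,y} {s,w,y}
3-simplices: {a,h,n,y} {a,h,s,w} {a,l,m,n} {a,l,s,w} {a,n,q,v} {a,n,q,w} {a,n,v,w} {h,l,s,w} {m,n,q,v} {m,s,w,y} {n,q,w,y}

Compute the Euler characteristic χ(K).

χ(K)=0

n_0=10 n_1=43 n_2=44 n_3=11
χ=+10−43+44−11=0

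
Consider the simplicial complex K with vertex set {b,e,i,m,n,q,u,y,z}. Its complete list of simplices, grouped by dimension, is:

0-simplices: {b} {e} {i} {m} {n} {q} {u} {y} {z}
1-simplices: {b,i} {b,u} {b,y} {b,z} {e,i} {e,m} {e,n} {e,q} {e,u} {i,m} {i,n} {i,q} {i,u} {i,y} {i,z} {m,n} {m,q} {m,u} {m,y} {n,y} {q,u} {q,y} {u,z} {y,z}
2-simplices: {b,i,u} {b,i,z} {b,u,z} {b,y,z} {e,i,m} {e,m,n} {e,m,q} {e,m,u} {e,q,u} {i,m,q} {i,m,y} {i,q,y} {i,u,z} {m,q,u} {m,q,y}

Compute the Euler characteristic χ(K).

n_0=9 n_1=24 n_2=15
χ=+9−24+15=0

χ(K)=0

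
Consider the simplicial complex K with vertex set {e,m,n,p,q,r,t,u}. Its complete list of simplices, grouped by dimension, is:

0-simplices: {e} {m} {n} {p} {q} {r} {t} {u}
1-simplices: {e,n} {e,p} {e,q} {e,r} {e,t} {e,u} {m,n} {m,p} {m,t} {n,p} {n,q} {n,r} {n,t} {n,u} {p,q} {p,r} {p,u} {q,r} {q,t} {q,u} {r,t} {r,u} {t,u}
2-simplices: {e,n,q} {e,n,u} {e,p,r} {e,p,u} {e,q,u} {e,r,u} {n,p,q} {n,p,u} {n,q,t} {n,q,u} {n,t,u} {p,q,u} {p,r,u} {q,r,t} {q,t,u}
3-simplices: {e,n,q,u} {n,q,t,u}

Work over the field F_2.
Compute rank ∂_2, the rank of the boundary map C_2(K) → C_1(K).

n_0=8 n_1=23 n_2=15 n_3=2  [Z2]
∂1: piv[en,ep,eq,er,et,eu,mn] rk=7  ker:mp,mt,np,nq,nr,nt,nu,pq,pr,pu,qr,qt,qu,rt,ru,tu
∂2: piv[enq,enu,epr,epu,equ,eru,npq,npu,nqt,ntu,qrt] rk=11  ker:nqu,pqu,pru,qtu
∂3: piv[enqu,nqtu] rk=2
rk∂_2=11

rank∂_2=11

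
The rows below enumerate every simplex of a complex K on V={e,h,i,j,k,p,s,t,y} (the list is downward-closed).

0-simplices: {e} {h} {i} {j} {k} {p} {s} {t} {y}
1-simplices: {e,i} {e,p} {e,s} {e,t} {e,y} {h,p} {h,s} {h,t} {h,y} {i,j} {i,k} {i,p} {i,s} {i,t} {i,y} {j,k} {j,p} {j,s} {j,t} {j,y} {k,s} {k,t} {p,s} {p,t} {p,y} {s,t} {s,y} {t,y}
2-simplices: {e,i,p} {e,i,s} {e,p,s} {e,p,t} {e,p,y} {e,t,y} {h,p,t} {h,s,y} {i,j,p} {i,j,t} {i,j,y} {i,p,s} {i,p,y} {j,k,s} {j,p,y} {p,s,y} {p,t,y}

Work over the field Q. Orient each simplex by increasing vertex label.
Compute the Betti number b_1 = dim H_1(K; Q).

n_0=9 n_1=28 n_2=17  [Q]
∂1: piv[ei,ep,es,et,ey,hp,ij,ik] rk=8  ker:hs,ht,hy,ip,is,it,iy,jk,jp,js,jt,jy,ks,kt,ps,pt,py,st,sy,ty
∂2: piv[eip,eis,eps,ept,epy,ety,hpt,hsy,ijp,ijt,ijy,ipy,jks,psy] rk=14  ker:ips,jpy,pty
b_1=(28−8)−14=6

b_1=6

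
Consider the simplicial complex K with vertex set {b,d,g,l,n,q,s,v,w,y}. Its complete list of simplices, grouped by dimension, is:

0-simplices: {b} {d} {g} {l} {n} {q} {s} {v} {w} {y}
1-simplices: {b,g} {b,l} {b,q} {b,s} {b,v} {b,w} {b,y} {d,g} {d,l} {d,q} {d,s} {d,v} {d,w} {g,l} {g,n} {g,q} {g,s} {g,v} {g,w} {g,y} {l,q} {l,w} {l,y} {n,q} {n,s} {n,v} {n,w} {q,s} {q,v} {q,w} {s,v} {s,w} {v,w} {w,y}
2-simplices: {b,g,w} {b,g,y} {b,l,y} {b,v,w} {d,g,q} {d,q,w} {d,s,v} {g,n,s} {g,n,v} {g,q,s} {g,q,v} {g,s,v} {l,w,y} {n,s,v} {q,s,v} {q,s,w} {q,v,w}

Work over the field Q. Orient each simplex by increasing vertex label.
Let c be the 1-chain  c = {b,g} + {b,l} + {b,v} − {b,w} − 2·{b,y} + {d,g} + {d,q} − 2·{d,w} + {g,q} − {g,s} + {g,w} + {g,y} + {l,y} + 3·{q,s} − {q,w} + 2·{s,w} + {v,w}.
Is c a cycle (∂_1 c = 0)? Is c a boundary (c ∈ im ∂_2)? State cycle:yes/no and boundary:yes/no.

cycle:yes boundary:no

n_0=10 n_1=34 n_2=17  [Q]
∂1: piv[bg,bl,bq,bs,bv,bw,by,dg,gn] rk=9  ker:dl,dq,ds,dv,dw,gl,gq,gs,gv,gw,gy,lq,lw,ly,nq,ns,nv,nw,qs,qv,qw,sv,sw,vw,wy
∂2: piv[bgw,bgy,bly,bvw,dgq,dqw,dsv,gns,gnv,gqs,gqv,gsv,lwy,qsw,qvw] rk=15  ker:nsv,qsv
∂1c = 0
c vs im∂2: residual ≠ 0 ⇒ not boundary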